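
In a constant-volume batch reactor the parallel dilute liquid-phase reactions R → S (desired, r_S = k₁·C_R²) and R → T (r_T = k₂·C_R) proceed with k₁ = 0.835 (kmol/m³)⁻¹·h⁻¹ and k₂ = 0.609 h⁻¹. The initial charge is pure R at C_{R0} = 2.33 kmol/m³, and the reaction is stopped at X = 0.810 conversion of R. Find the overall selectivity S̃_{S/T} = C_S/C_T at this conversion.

1.70

C_R = C_{R0}(1−X) = 0.4427 kmol/m³.
Along a PFR/batch, dC_T/dC_R = −r_T/(r_S+r_T) = −k₂/(k₂+k₁·C_R).
Integrating from C_{R0} to C_R: C_T = (0.609/0.835)·ln[(0.609+0.835·2.33)/(0.609+0.835·0.443)] = 0.7293·ln(2.555/0.9787) = 0.6998 kmol/m³.
Then C_S = (C_{R0}−C_R) − C_T = 1.887 − 0.6998 = 1.188 kmol/m³.
S̃_{S/T} = C_S/C_T = 1.188/0.6998 = 1.70.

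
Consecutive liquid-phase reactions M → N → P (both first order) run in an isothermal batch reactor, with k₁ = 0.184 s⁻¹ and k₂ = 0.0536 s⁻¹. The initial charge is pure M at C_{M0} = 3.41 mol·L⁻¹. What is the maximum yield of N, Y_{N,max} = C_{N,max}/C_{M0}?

At the optimum, C_{N,max}/C_{M0} = (k₁/k₂)^[k₂/(k₂−k₁)].
= (0.184/0.0536)^(0.0536/(0.0536−0.184)) = (3.433)^(-0.4110) = 0.6023.

0.602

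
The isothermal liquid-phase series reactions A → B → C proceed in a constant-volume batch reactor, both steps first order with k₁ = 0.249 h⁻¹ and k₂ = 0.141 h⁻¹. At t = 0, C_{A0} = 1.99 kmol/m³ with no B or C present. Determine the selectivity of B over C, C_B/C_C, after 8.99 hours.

0.823

Solving the coupled first-order balances gives C_B(t) = [k₁/(k₂−k₁)]·C_{A0}·(e^(−k₁t) − e^(−k₂t)).
e^(−k₁t) = e^(−0.249×8.99) = e^(−2.239) = 0.1066; e^(−k₂t) = e^(−1.268) = 0.2815.
C_B = 0.249×1.99/(0.141−0.249) × (0.1066−0.2815) = (-4.588)×(-0.1749) = 0.8024 kmol/m³.
C_A = C_{A0}e^(−k₁t) = 0.2122 kmol/m³, so C_C = C_{A0}−C_A−C_B = 0.9754 kmol/m³; C_B/C_C = 0.823.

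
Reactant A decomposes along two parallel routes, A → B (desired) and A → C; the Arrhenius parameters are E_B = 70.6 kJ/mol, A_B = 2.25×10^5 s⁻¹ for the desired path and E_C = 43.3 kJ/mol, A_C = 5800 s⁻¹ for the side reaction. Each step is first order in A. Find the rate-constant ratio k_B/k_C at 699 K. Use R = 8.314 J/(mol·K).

k_B/k_C = (A_B/A_C)·exp[−(E_B−E_C)/(RT)] = (A_B/A_C)·exp[(E_C−E_B)/(RT)].
(E_C−E_B)/(RT) = (43.3−70.6)×10³/(8.314×699) = -27300/5811 = -4.698.
k_B/k_C = (2.25×10^5/5800)·exp(-4.698) = 38.79 × 0.009117 = 0.354.

0.354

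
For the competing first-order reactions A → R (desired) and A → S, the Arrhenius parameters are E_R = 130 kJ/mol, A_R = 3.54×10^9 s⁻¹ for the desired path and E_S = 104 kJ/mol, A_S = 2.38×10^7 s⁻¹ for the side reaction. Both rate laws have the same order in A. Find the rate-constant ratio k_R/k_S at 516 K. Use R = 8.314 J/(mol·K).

With equal orders, S_{R/S} = k_R/k_S = (A_R/A_S)·exp[(E_S−E_R)/(RT)].
(E_S−E_R)/(RT) = (104−130)×10³/(8.314×516) = -26000/4290 = -6.061.
k_R/k_S = (3.54×10^9/2.38×10^7)·exp(-6.061) = 148.7 × 0.002333 = 0.347.
Since E_R > E_S, raising the temperature improves selectivity toward R.

0.347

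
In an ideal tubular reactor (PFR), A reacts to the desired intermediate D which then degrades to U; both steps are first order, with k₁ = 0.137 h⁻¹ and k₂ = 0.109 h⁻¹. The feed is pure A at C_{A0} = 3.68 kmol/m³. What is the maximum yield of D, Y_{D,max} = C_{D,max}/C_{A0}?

0.411

At the optimum, C_{D,max}/C_{A0} = (k₁/k₂)^[k₂/(k₂−k₁)].
= (0.137/0.109)^(0.109/(0.109−0.137)) = (1.257)^(-3.893) = 0.4106.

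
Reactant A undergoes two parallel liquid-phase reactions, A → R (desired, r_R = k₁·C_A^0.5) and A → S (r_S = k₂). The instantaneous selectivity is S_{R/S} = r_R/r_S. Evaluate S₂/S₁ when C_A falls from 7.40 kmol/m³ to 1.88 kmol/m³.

S_{R/S} = (k₁/k₂)·C_A^0.5, so S₂/S₁ = (C_{A,2}/C_{A,1})^0.5.
= (1.88/7.40)^0.5 = (0.2541)^0.5 = 0.504.
Selectivity toward R falls as C_A falls — high-concentration operation is favoured.

0.504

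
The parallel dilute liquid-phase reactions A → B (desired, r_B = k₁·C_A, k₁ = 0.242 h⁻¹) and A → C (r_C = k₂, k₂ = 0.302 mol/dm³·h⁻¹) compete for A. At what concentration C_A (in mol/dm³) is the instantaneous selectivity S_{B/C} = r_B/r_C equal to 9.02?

11.3 mol/dm³

S_{B/C} = (k₁/k₂)·C_A ⇒ C_A = S·k₂/k₁.
= 9.02×0.302/0.242 = 11.3 mol/dm³.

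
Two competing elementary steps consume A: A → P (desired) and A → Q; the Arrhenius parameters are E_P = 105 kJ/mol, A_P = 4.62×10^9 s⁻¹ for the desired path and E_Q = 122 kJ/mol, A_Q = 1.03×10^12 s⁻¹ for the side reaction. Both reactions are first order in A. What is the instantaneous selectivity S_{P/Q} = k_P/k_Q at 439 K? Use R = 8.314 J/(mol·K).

0.473

With equal orders, S_{P/Q} = k_P/k_Q = (A_P/A_Q)·exp[(E_Q−E_P)/(RT)].
(E_Q−E_P)/(RT) = (122−105)×10³/(8.314×439) = 17000/3650 = 4.658.
k_P/k_Q = (4.62×10^9/1.03×10^12)·exp(4.658) = 0.004485 × 105.4 = 0.473.
Since E_P < E_Q, lowering the temperature improves selectivity toward P.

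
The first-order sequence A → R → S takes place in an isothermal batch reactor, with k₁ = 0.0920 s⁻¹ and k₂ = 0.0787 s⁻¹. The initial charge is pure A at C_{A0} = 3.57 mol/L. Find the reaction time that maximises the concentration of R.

11.7 s

The intermediate peaks when r₁ = r₂, i.e. k₁e^(−k₁t) = k₂e^(−k₂t), giving t_opt = ln(k₂/k₁)/(k₂−k₁).
= ln(0.0787/0.0920)/(0.0787−0.0920) = ln(0.8554)/-0.01330 = -0.1561/-0.01330 = 11.7 s.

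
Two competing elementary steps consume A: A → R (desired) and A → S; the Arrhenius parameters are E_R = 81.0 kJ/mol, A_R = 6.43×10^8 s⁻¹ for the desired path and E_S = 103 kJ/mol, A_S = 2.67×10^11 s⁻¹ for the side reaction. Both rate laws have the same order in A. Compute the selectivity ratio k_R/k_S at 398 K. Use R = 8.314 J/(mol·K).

1.86

k_R/k_S = (A_R/A_S)·exp[−(E_R−E_S)/(RT)] = (A_R/A_S)·exp[(E_S−E_R)/(RT)].
(E_S−E_R)/(RT) = (103−81.0)×10³/(8.314×398) = 22000/3309 = 6.649.
k_R/k_S = (6.43×10^8/2.67×10^11)·exp(6.649) = 0.002408 × 771.7 = 1.86.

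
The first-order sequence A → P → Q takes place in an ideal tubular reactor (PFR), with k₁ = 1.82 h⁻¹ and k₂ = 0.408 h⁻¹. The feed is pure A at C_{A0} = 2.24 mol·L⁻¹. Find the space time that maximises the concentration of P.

Setting dC_P/dτ = 0 gives τ_opt = ln(k₂/k₁)/(k₂−k₁).
= ln(0.408/1.82)/(0.408−1.82) = ln(0.2242)/-1.412 = -1.495/-1.412 = 1.06 h.

1.06 h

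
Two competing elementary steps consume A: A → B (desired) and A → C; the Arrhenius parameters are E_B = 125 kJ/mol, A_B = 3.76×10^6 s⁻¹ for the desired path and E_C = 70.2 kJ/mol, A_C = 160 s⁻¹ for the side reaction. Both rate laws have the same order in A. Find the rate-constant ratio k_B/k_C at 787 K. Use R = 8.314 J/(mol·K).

5.42

k_B/k_C = (A_B/A_C)·exp[−(E_B−E_C)/(RT)] = (A_B/A_C)·exp[(E_C−E_B)/(RT)].
(E_C−E_B)/(RT) = (70.2−125)×10³/(8.314×787) = -54800/6543 = -8.375.
k_B/k_C = (3.76×10^6/160)·exp(-8.375) = 23500 × 2.305×10^-4 = 5.42.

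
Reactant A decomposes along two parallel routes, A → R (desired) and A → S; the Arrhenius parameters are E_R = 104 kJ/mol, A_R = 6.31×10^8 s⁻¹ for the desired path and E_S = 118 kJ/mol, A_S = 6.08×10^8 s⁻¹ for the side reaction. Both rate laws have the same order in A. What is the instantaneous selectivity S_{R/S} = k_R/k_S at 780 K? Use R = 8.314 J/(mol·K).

8.99

k_R/k_S = (A_R/A_S)·exp[−(E_R−E_S)/(RT)] = (A_R/A_S)·exp[(E_S−E_R)/(RT)].
(E_S−E_R)/(RT) = (118−104)×10³/(8.314×780) = 14000/6485 = 2.159.
k_R/k_S = (6.31×10^8/6.08×10^8)·exp(2.159) = 1.038 × 8.661 = 8.99.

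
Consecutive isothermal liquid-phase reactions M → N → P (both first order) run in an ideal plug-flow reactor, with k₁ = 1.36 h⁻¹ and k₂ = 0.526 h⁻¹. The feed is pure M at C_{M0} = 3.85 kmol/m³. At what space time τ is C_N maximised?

1.14 h

Setting dC_N/dτ = 0 gives τ_opt = ln(k₂/k₁)/(k₂−k₁).
= ln(0.526/1.36)/(0.526−1.36) = ln(0.3868)/-0.8340 = -0.9499/-0.8340 = 1.14 h.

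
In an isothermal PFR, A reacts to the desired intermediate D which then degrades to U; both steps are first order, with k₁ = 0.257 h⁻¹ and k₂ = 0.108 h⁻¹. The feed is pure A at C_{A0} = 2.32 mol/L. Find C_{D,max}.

1.24 mol/L

For a first-order series the maximum intermediate yield is C_{D,max}/C_{A0} = (k₁/k₂)^[k₂/(k₂−k₁)].
= (0.257/0.108)^(0.108/(0.108−0.257)) = (2.380)^(-0.7248) = 0.5335.
C_{D,max} = 0.5335×2.32 = 1.24 mol/L.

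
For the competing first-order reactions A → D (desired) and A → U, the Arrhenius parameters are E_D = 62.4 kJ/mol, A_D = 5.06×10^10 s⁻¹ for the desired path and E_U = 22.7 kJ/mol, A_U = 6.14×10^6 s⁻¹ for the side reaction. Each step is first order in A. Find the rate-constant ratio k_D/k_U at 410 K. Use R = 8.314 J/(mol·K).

0.0721

Since both paths have the same order in A, the concentration cancels and S_{D/U} = k_D/k_U = (A_D/A_U)·exp[(E_U−E_D)/(RT)].
(E_U−E_D)/(RT) = (22.7−62.4)×10³/(8.314×410) = -39700/3409 = -11.65.
k_D/k_U = (5.06×10^10/6.14×10^6)·exp(-11.65) = 8241 × 8.749×10^-6 = 0.0721.
Since E_D > E_U, raising the temperature improves selectivity toward D.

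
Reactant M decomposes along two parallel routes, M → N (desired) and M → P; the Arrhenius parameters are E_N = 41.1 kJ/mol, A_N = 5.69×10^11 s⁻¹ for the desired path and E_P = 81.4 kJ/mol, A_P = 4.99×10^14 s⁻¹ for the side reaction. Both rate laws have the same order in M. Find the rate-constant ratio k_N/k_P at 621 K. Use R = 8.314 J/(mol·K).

With equal orders, S_{N/P} = k_N/k_P = (A_N/A_P)·exp[(E_P−E_N)/(RT)].
(E_P−E_N)/(RT) = (81.4−41.1)×10³/(8.314×621) = 40300/5163 = 7.806.
k_N/k_P = (5.69×10^11/4.99×10^14)·exp(7.806) = 0.001140 × 2454 = 2.80.
Since E_N < E_P, lowering the temperature improves selectivity toward N.

2.80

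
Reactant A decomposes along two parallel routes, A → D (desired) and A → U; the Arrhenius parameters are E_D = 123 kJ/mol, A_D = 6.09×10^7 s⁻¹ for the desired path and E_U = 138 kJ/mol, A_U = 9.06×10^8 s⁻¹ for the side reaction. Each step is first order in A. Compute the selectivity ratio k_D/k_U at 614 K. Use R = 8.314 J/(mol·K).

Since both paths have the same order in A, the concentration cancels and S_{D/U} = k_D/k_U = (A_D/A_U)·exp[(E_U−E_D)/(RT)].
(E_U−E_D)/(RT) = (138−123)×10³/(8.314×614) = 15000/5105 = 2.938.
k_D/k_U = (6.09×10^7/9.06×10^8)·exp(2.938) = 0.06722 × 18.89 = 1.27.

1.27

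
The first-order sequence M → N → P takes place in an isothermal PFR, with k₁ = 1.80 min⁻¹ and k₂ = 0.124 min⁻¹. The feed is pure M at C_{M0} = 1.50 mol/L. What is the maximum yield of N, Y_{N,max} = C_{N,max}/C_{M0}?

At the optimum, C_{N,max}/C_{M0} = (k₁/k₂)^[k₂/(k₂−k₁)].
= (1.80/0.124)^(0.124/(0.124−1.80)) = (14.52)^(-0.07399) = 0.8204.

0.820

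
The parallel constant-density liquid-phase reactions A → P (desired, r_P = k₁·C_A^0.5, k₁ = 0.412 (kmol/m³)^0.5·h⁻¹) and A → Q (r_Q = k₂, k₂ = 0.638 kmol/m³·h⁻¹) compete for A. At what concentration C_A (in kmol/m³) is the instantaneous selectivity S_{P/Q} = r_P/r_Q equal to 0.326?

S_{P/Q} = (k₁/k₂)·C_A^0.5 ⇒ C_A = (S·k₂/k₁)^(2).
= (0.326×0.638/0.412)^(2) = (0.5048)^(2) = 0.255 kmol/m³.

0.255 kmol/m³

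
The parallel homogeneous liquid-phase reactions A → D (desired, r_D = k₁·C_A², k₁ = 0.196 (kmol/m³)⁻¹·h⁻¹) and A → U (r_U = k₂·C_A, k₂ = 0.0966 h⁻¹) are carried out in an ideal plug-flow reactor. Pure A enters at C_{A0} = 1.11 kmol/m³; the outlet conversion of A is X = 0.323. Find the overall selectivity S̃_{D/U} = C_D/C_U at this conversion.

1.87

C_A = C_{A0}(1−X) = 0.7515 kmol/m³.
Along a PFR/batch, dC_U/dC_A = −r_U/(r_D+r_U) = −k₂/(k₂+k₁·C_A).
Integrating from C_{A0} to C_A: C_U = (0.0966/0.196)·ln[(0.0966+0.196·1.11)/(0.0966+0.196·0.751)] = 0.4929·ln(0.3142/0.2439) = 0.1248 kmol/m³.
Then C_D = (C_{A0}−C_A) − C_U = 0.3585 − 0.1248 = 0.2337 kmol/m³.
S̃_{D/U} = C_D/C_U = 0.2337/0.1248 = 1.87.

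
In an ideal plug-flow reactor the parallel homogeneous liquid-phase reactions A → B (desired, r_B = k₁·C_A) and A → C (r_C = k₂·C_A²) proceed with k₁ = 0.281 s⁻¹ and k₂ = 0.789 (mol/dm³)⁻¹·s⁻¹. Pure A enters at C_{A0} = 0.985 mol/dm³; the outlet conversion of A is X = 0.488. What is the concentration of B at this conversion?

0.158 mol/dm³

C_A = C_{A0}(1−X) = 0.5043 mol/dm³.
Along a PFR/batch, dC_B/dC_A = −r_B/(r_B+r_C) = −k₁/(k₁+k₂·C_A).
Integrating from C_{A0} to C_A: C_B = (0.281/0.789)·ln[(0.281+0.789·0.985)/(0.281+0.789·0.504)] = 0.3561·ln(1.058/0.6789) = 0.1581 mol/dm³.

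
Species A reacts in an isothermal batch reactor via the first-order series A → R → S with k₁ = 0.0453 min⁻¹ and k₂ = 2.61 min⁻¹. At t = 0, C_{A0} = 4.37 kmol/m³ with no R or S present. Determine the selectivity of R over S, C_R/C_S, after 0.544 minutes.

For first-order series with pure A initially, C_R(t) = k₁C_{A0}/(k₂−k₁)·(e^(−k₁t) − e^(−k₂t)).
e^(−k₁t) = e^(−0.0453×0.544) = e^(−0.02464) = 0.9757; e^(−k₂t) = e^(−1.420) = 0.2418.
C_R = 0.0453×4.37/(2.61−0.0453) × (0.9757−0.2418) = 0.07719×0.7339 = 0.05665 kmol/m³.
C_A = C_{A0}e^(−k₁t) = 4.264 kmol/m³, so C_S = C_{A0}−C_A−C_R = 0.04973 kmol/m³; C_R/C_S = 1.14.

1.14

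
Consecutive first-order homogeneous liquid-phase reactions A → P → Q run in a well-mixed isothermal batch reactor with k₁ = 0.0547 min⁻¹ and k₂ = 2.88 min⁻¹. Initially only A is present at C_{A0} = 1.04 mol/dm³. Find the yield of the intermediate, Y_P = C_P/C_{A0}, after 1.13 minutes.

The intermediate concentration in a first-order A→B→C sequence is C_P = k₁C_{A0}(e^(−k₁t) − e^(−k₂t))/(k₂−k₁).
e^(−k₁t) = e^(−0.0547×1.13) = e^(−0.06181) = 0.9401; e^(−k₂t) = e^(−3.254) = 0.03860.
C_P = 0.0547×1.04/(2.88−0.0547) × (0.9401−0.03860) = 0.02014×0.9015 = 0.01815 mol/dm³.
Y_P = C_P/C_{A0} = 0.01815/1.04 = 0.0175.

0.0175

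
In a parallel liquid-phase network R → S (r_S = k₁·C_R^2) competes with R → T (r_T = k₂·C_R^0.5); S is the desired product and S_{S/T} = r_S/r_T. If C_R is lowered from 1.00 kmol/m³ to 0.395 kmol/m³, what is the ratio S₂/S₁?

0.248

S_{S/T} = (k₁/k₂)·C_R^1.5, so S₂/S₁ = (C_{R,2}/C_{R,1})^1.5.
= (0.395/1.00)^1.5 = (0.3950)^1.5 = 0.248.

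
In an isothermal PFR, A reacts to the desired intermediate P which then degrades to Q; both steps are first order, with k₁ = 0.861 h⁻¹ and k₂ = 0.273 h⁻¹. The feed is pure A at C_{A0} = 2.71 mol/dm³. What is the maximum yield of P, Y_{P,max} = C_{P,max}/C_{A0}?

For a first-order series the maximum intermediate yield is C_{P,max}/C_{A0} = (k₁/k₂)^[k₂/(k₂−k₁)].
= (0.861/0.273)^(0.273/(0.273−0.861)) = (3.154)^(-0.4643) = 0.5867.

0.587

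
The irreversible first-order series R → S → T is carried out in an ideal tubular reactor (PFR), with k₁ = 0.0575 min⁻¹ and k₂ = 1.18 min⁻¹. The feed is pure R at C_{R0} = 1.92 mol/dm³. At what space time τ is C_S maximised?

2.69 min

For first-order series the maximum of C_S occurs at τ_opt = ln(k₂/k₁)/(k₂−k₁).
= ln(1.18/0.0575)/(1.18−0.0575) = ln(20.52)/1.122 = 3.021/1.122 = 2.69 min.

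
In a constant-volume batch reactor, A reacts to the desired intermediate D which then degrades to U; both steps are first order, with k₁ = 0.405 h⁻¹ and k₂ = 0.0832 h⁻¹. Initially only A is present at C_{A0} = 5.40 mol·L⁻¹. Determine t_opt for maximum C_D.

Setting dC_D/dt = 0 gives t_opt = ln(k₂/k₁)/(k₂−k₁).
= ln(0.0832/0.405)/(0.0832−0.405) = ln(0.2054)/-0.3218 = -1.583/-0.3218 = 4.92 h.

4.92 h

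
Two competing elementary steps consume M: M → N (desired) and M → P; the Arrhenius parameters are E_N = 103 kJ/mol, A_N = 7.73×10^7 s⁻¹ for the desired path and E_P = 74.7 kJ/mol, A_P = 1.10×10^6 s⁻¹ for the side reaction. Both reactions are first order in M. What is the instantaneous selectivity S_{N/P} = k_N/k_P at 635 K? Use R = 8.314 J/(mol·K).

0.330

k_N/k_P = (A_N/A_P)·exp[−(E_N−E_P)/(RT)] = (A_N/A_P)·exp[(E_P−E_N)/(RT)].
(E_P−E_N)/(RT) = (74.7−103)×10³/(8.314×635) = -28300/5279 = -5.360.
k_N/k_P = (7.73×10^7/1.10×10^6)·exp(-5.360) = 70.27 × 0.004699 = 0.330.
Since E_N > E_P, raising the temperature improves selectivity toward N.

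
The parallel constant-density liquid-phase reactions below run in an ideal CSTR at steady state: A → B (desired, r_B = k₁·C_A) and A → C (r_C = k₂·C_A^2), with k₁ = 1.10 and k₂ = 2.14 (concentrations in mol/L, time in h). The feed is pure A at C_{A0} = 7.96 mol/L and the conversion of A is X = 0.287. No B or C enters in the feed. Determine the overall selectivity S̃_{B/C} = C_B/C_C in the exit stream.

0.0906

Exit C_A = C_{A0}(1−X) = 7.96×0.713 = 5.675 mol/L.
In a CSTR the entire volume is at exit conditions, so r_B = 1.10×5.675 = 6.243 and r_C = 2.14×5.675^2 = 68.93.
Overall selectivity = C_B/C_C = r_Bτ/(r_Cτ) = r_B/r_C = 0.0906.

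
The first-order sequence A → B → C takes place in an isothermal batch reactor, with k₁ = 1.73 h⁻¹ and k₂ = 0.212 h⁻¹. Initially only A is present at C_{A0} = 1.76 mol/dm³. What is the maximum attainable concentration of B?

1.31 mol/dm³

At the optimum, C_{B,max}/C_{A0} = (k₁/k₂)^[k₂/(k₂−k₁)].
= (1.73/0.212)^(0.212/(0.212−1.73)) = (8.160)^(-0.1397) = 0.7459.
C_{B,max} = 0.7459×1.76 = 1.31 mol/dm³.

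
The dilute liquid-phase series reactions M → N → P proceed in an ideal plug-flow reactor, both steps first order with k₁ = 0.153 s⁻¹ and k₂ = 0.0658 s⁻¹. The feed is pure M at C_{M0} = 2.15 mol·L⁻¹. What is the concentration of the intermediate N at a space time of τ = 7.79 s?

Solving the coupled first-order balances gives C_N(τ) = [k₁/(k₂−k₁)]·C_{M0}·(e^(−k₁τ) − e^(−k₂τ)).
e^(−k₁τ) = e^(−0.153×7.79) = e^(−1.192) = 0.3037; e^(−k₂τ) = e^(−0.5126) = 0.5989.
C_N = 0.153×2.15/(0.0658−0.153) × (0.3037−0.5989) = (-3.772)×(-0.2953) = 1.114 mol·L⁻¹.

1.11 mol·L⁻¹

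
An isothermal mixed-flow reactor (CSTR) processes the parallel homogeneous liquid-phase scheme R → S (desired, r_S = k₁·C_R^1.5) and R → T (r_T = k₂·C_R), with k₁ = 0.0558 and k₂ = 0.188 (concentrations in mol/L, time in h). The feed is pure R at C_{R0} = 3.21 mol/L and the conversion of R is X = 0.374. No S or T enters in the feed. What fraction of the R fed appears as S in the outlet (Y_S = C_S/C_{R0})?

0.111

Exit C_R = C_{R0}(1−X) = 3.21×0.626 = 2.009 mol/L.
In a CSTR the entire volume is at exit conditions, so r_S = 0.0558×2.009^1.5 = 0.1589 and r_T = 0.188×2.009 = 0.3778.
Fraction of consumed R going to S: r_S/(r_S+r_T) = 0.2961.
C_S = 0.2961·C_{R0}·X = 0.2961×3.21×0.374 = 0.356 mol/L; Y_S = C_S/C_{R0} = 0.111.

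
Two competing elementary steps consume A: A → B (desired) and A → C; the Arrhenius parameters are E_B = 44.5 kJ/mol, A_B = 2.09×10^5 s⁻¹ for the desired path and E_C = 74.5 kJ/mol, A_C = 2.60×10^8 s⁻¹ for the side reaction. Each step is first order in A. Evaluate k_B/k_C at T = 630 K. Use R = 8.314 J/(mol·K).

With equal orders, S_{B/C} = k_B/k_C = (A_B/A_C)·exp[(E_C−E_B)/(RT)].
(E_C−E_B)/(RT) = (74.5−44.5)×10³/(8.314×630) = 30000/5238 = 5.728.
k_B/k_C = (2.09×10^5/2.60×10^8)·exp(5.728) = 8.038×10^-4 × 307.2 = 0.247.

0.247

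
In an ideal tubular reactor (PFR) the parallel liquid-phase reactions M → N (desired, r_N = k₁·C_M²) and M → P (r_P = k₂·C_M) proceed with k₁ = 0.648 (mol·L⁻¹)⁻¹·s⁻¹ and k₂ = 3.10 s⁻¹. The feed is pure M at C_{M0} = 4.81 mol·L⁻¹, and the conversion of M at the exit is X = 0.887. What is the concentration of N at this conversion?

C_M = C_{M0}(1−X) = 0.5435 mol·L⁻¹.
Along a PFR/batch, dC_P/dC_M = −r_P/(r_N+r_P) = −k₂/(k₂+k₁·C_M).
Integrating from C_{M0} to C_M: C_P = (3.10/0.648)·ln[(3.10+0.648·4.81)/(3.10+0.648·0.544)] = 4.784·ln(6.217/3.452) = 2.814 mol·L⁻¹.
Then C_N = (C_{M0}−C_M) − C_P = 4.266 − 2.814 = 1.452 mol·L⁻¹.

1.45 mol·L⁻¹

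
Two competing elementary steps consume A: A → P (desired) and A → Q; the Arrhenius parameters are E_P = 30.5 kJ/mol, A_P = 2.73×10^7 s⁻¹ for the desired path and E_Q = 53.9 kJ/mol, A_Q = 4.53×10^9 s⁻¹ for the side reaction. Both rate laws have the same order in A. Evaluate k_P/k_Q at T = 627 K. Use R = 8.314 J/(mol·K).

With equal orders, S_{P/Q} = k_P/k_Q = (A_P/A_Q)·exp[(E_Q−E_P)/(RT)].
(E_Q−E_P)/(RT) = (53.9−30.5)×10³/(8.314×627) = 23400/5213 = 4.489.
k_P/k_Q = (2.73×10^7/4.53×10^9)·exp(4.489) = 0.006026 × 89.02 = 0.536.
Since E_P < E_Q, lowering the temperature improves selectivity toward P.

0.536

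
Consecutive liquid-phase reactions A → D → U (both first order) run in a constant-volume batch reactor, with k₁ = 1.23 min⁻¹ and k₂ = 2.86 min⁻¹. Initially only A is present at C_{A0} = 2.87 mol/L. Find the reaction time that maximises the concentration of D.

Setting dC_D/dt = 0 gives t_opt = ln(k₂/k₁)/(k₂−k₁).
= ln(2.86/1.23)/(2.86−1.23) = ln(2.325)/1.630 = 0.8438/1.630 = 0.518 min.

0.518 min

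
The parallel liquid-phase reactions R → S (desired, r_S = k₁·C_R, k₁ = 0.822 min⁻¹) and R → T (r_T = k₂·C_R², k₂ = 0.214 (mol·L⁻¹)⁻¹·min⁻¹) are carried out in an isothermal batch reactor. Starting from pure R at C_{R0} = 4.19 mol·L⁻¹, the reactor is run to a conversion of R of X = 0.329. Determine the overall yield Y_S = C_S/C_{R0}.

0.173

C_R = C_{R0}(1−X) = 2.811 mol·L⁻¹.
Along a PFR/batch, dC_S/dC_R = −r_S/(r_S+r_T) = −k₁/(k₁+k₂·C_R).
Integrating from C_{R0} to C_R: C_S = (0.822/0.214)·ln[(0.822+0.214·4.19)/(0.822+0.214·2.81)] = 3.841·ln(1.719/1.424) = 0.7233 mol·L⁻¹.
Y_S = C_S/C_{R0} = 0.7233/4.19 = 0.173.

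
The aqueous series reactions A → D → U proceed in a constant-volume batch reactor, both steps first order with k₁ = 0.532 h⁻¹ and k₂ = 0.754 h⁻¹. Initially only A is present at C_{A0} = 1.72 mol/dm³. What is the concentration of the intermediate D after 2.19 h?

0.495 mol/dm³

For first-order series with pure A initially, C_D(t) = k₁C_{A0}/(k₂−k₁)·(e^(−k₁t) − e^(−k₂t)).
e^(−k₁t) = e^(−0.532×2.19) = e^(−1.165) = 0.3119; e^(−k₂t) = e^(−1.651) = 0.1918.
C_D = 0.532×1.72/(0.754−0.532) × (0.3119−0.1918) = 4.122×0.1201 = 0.4950 mol/dm³.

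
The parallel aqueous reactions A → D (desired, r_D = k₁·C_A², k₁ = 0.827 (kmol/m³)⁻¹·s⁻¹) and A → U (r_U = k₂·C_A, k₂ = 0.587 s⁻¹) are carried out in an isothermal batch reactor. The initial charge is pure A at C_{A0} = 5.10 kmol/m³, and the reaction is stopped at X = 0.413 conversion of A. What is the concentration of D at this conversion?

C_A = C_{A0}(1−X) = 2.994 kmol/m³.
Along a PFR/batch, dC_U/dC_A = −r_U/(r_D+r_U) = −k₂/(k₂+k₁·C_A).
Integrating from C_{A0} to C_A: C_U = (0.587/0.827)·ln[(0.587+0.827·5.10)/(0.587+0.827·2.99)] = 0.7098·ln(4.805/3.063) = 0.3196 kmol/m³.
Then C_D = (C_{A0}−C_A) − C_U = 2.106 − 0.3196 = 1.787 kmol/m³.

1.79 kmol/m³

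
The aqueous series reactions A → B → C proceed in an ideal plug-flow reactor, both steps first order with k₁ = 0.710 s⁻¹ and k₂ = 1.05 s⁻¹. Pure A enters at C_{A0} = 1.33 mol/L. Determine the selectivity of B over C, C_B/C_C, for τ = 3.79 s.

Solving the coupled first-order balances gives C_B(τ) = [k₁/(k₂−k₁)]·C_{A0}·(e^(−k₁τ) − e^(−k₂τ)).
e^(−k₁τ) = e^(−0.710×3.79) = e^(−2.691) = 0.06782; e^(−k₂τ) = e^(−3.980) = 0.01869.
C_B = 0.710×1.33/(1.05−0.710) × (0.06782−0.01869) = 2.777×0.04912 = 0.1364 mol/L.
C_A = C_{A0}e^(−k₁τ) = 0.09020 mol/L, so C_C = C_{A0}−C_A−C_B = 1.103 mol/L; C_B/C_C = 0.124.

0.124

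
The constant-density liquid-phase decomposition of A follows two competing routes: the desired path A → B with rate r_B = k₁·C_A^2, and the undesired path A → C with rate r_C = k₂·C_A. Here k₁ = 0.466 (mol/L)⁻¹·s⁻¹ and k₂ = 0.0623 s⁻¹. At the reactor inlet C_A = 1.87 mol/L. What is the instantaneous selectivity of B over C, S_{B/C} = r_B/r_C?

S_{B/C} = r_B/r_C = (k₁·C_A^2)/(k₂·C_A) = (k₁/k₂)·C_A.
= (0.466×1.870^2) / (0.0623×1.870) = 1.630/0.1165 = 14.0.
Since the desired path is higher order in A, keeping C_A high (PFR or concentrated feed) favours B.

14.0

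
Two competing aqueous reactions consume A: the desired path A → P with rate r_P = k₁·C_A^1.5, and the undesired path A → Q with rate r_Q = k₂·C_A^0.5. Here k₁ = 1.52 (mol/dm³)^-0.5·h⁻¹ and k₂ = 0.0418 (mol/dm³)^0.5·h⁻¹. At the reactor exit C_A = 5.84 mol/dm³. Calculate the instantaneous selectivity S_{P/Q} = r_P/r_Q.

S_{P/Q} = r_P/r_Q = (k₁·C_A^1.5)/(k₂·C_A^0.5) = (k₁/k₂)·C_A.
= (1.52×5.840^1.5) / (0.0418×5.840^0.5) = 21.45/0.1010 = 212.
Since the desired path is higher order in A, keeping C_A high (PFR or concentrated feed) favours P.

212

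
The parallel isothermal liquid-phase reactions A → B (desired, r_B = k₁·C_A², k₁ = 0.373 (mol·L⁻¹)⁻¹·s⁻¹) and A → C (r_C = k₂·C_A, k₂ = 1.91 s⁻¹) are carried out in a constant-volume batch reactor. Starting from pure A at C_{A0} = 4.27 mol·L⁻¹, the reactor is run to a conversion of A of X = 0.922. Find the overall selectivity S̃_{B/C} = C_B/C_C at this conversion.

C_A = C_{A0}(1−X) = 0.3331 mol·L⁻¹.
Along a PFR/batch, dC_C/dC_A = −r_C/(r_B+r_C) = −k₂/(k₂+k₁·C_A).
Integrating from C_{A0} to C_A: C_C = (1.91/0.373)·ln[(1.91+0.373·4.27)/(1.91+0.373·0.333)] = 5.121·ln(3.503/2.034) = 2.783 mol·L⁻¹.
Then C_B = (C_{A0}−C_A) − C_C = 3.937 − 2.783 = 1.154 mol·L⁻¹.
S̃_{B/C} = C_B/C_C = 1.154/2.783 = 0.415.

0.415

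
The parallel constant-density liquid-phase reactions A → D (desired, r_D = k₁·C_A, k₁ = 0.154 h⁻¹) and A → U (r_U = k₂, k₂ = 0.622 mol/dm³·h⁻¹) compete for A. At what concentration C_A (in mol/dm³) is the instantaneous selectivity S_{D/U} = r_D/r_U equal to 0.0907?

S_{D/U} = (k₁/k₂)·C_A ⇒ C_A = S·k₂/k₁.
= 0.0907×0.622/0.154 = 0.366 mol/dm³.

0.366 mol/dm³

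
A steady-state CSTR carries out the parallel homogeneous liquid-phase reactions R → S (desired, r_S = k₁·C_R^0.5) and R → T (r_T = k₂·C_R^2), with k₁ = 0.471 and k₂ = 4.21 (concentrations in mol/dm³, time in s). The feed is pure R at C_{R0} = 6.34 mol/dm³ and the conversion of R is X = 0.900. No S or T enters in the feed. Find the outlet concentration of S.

1.04 mol/dm³

Exit C_R = C_{R0}(1−X) = 6.34×0.100 = 0.6340 mol/dm³.
A CSTR operates uniformly at the exit composition, giving r_S = 0.3750 and r_T = 1.692 (each k·C_R^n at C_R = 0.6340).
Fraction of consumed R going to S: r_S/(r_S+r_T) = 0.1814.
C_S = 0.1814·C_{R0}·X = 0.1814×6.34×0.900 = 1.04 mol/dm³.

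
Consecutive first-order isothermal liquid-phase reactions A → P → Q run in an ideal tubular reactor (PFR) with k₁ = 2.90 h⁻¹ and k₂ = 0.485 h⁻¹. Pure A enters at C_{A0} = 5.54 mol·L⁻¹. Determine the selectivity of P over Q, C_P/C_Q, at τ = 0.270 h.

The intermediate concentration in a first-order A→B→C sequence is C_P = k₁C_{A0}(e^(−k₁τ) − e^(−k₂τ))/(k₂−k₁).
e^(−k₁τ) = e^(−2.90×0.270) = e^(−0.7830) = 0.4570; e^(−k₂τ) = e^(−0.1310) = 0.8773.
C_P = 2.90×5.54/(0.485−2.90) × (0.4570−0.8773) = (-6.653)×(-0.4202) = 2.796 mol·L⁻¹.
C_A = C_{A0}e^(−k₁τ) = 2.532 mol·L⁻¹, so C_Q = C_{A0}−C_A−C_P = 0.2124 mol·L⁻¹; C_P/C_Q = 13.2.

13.2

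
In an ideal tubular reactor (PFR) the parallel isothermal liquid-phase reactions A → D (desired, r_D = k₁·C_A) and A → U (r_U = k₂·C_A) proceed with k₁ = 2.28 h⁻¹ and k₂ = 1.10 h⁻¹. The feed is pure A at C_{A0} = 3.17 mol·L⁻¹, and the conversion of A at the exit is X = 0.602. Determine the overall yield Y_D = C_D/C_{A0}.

C_A = C_{A0}(1−X) = 1.262 mol·L⁻¹.
Both paths are first order in A, so the instantaneous fraction to D is constant: dC_D/d(−C_A) = k₁/(k₁+k₂) = 0.6746.
C_D = 0.6746·(C_{A0}−C_A) = 0.6746×1.908 = 1.29 mol·L⁻¹.
Y_D = C_D/C_{A0} = 1.287/3.17 = 0.406.

0.406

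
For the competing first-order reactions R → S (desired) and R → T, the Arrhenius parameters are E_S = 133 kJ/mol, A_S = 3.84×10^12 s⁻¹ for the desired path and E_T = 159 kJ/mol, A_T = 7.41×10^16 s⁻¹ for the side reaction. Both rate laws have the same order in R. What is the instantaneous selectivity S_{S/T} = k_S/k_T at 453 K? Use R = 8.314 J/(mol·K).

Since both paths have the same order in R, the concentration cancels and S_{S/T} = k_S/k_T = (A_S/A_T)·exp[(E_T−E_S)/(RT)].
(E_T−E_S)/(RT) = (159−133)×10³/(8.314×453) = 26000/3766 = 6.903.
k_S/k_T = (3.84×10^12/7.41×10^16)·exp(6.903) = 5.182×10^-5 × 995.7 = 0.0516.

0.0516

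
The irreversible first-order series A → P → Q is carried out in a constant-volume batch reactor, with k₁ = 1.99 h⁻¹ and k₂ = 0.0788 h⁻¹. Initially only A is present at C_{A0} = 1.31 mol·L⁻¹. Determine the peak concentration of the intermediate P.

Evaluating C_P at t_opt = ln(k₂/k₁)/(k₂−k₁) gives C_{P,max}/C_{A0} = (k₁/k₂)^[k₂/(k₂−k₁)].
= (1.99/0.0788)^(0.0788/(0.0788−1.99)) = (25.25)^(-0.04123) = 0.8753.
C_{P,max} = 0.8753×1.31 = 1.15 mol·L⁻¹.

1.15 mol·L⁻¹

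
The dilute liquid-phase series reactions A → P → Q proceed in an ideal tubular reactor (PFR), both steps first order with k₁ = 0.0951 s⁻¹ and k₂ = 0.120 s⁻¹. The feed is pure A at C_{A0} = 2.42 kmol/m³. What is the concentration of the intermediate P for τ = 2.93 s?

0.492 kmol/m³

The intermediate concentration in a first-order A→B→C sequence is C_P = k₁C_{A0}(e^(−k₁τ) − e^(−k₂τ))/(k₂−k₁).
e^(−k₁τ) = e^(−0.0951×2.93) = e^(−0.2786) = 0.7568; e^(−k₂τ) = e^(−0.3516) = 0.7036.
C_P = 0.0951×2.42/(0.120−0.0951) × (0.7568−0.7036) = 9.243×0.05325 = 0.4922 kmol/m³.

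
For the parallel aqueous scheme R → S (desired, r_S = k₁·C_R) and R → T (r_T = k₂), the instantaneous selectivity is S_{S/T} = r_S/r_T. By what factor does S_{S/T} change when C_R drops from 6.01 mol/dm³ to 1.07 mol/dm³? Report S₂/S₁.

0.178

S_{S/T} = (k₁/k₂)·C_R, so S₂/S₁ = (C_{R,2}/C_{R,1}).
= 1.07/6.01 = 0.178.
Selectivity toward S falls as C_R falls — high-concentration operation is favoured.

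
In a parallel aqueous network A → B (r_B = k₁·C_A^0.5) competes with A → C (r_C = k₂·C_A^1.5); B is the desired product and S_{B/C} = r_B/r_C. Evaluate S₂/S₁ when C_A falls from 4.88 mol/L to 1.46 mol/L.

3.34

S_{B/C} = (k₁/k₂)·C_A⁻¹, so S₂/S₁ = (C_{A,2}/C_{A,1})⁻¹.
= 4.88/1.46 = 3.34.
Selectivity toward B rises as C_A falls — low-concentration operation is favoured.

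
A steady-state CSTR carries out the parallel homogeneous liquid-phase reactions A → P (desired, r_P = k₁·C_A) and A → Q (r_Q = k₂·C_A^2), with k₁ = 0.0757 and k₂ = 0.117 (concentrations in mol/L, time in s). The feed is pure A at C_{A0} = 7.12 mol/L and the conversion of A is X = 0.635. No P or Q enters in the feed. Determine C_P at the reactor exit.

0.901 mol/L

Exit C_A = C_{A0}(1−X) = 7.12×0.365 = 2.599 mol/L.
Rates in a CSTR are evaluated at the outlet concentration: r_P = 0.0757×2.599 = 0.1967, r_Q = 0.117×2.599^2 = 0.7902.
Fraction of consumed A going to P: r_P/(r_P+r_Q) = 0.1993.
C_P = 0.1993·C_{A0}·X = 0.1993×7.12×0.635 = 0.901 mol/L.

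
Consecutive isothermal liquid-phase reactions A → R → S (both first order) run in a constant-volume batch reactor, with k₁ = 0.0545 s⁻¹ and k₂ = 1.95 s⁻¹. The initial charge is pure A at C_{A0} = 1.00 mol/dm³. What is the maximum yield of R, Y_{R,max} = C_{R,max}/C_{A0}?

0.0252

For a first-order series the maximum intermediate yield is C_{R,max}/C_{A0} = (k₁/k₂)^[k₂/(k₂−k₁)].
= (0.0545/1.95)^(1.95/(1.95−0.0545)) = (0.02795)^(1.029) = 0.02522.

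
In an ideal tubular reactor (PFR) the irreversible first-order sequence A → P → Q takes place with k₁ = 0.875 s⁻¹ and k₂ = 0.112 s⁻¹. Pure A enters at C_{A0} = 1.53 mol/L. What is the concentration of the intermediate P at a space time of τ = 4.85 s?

Solving the coupled first-order balances gives C_P(τ) = [k₁/(k₂−k₁)]·C_{A0}·(e^(−k₁τ) − e^(−k₂τ)).
e^(−k₁τ) = e^(−0.875×4.85) = e^(−4.244) = 0.01435; e^(−k₂τ) = e^(−0.5432) = 0.5809.
C_P = 0.875×1.53/(0.112−0.875) × (0.01435−0.5809) = (-1.755)×(-0.5665) = 0.9940 mol/L.

0.994 mol/L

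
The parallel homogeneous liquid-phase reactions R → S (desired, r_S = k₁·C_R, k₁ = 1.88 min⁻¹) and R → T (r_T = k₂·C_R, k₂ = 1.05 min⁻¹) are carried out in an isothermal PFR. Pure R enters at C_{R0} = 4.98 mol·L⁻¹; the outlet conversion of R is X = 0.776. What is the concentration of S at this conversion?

C_R = C_{R0}(1−X) = 1.116 mol·L⁻¹.
Both paths are first order in R, so the instantaneous fraction to S is constant: dC_S/d(−C_R) = k₁/(k₁+k₂) = 0.6416.
C_S = 0.6416·(C_{R0}−C_R) = 0.6416×3.864 = 2.48 mol·L⁻¹.

2.48 mol·L⁻¹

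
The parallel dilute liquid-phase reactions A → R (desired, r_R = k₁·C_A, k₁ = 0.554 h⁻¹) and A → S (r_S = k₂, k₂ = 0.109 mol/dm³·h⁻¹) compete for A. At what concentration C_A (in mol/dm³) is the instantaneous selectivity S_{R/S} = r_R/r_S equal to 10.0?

1.97 mol/dm³

S_{R/S} = (k₁/k₂)·C_A ⇒ C_A = S·k₂/k₁.
= 10.0×0.109/0.554 = 1.97 mol/dm³.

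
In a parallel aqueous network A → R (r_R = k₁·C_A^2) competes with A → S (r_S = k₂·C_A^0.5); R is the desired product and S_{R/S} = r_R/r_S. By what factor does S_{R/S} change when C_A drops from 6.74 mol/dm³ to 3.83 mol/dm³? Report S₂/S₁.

S_{R/S} = (k₁/k₂)·C_A^1.5, so S₂/S₁ = (C_{A,2}/C_{A,1})^1.5.
= (3.83/6.74)^1.5 = (0.5682)^1.5 = 0.428.
Selectivity toward R falls as C_A falls — high-concentration operation is favoured.

0.428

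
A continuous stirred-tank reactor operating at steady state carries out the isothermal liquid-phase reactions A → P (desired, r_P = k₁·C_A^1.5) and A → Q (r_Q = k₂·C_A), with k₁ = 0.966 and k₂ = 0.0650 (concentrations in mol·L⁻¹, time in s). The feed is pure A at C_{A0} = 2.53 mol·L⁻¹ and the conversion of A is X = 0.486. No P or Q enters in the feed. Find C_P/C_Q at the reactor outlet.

16.9

Exit C_A = C_{A0}(1−X) = 2.53×0.514 = 1.300 mol·L⁻¹.
A CSTR operates uniformly at the exit composition, giving r_P = 1.433 and r_Q = 0.08453 (each k·C_A^n at C_A = 1.300).
Overall selectivity = C_P/C_Q = r_Pτ/(r_Qτ) = r_P/r_Q = 16.9.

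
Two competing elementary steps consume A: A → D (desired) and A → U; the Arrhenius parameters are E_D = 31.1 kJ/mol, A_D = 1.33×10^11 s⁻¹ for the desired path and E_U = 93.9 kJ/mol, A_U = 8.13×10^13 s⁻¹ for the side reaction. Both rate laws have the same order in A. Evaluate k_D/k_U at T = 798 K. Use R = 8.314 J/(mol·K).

21.1

Since both paths have the same order in A, the concentration cancels and S_{D/U} = k_D/k_U = (A_D/A_U)·exp[(E_U−E_D)/(RT)].
(E_U−E_D)/(RT) = (93.9−31.1)×10³/(8.314×798) = 62800/6635 = 9.466.
k_D/k_U = (1.33×10^11/8.13×10^13)·exp(9.466) = 0.001636 × 12908 = 21.1.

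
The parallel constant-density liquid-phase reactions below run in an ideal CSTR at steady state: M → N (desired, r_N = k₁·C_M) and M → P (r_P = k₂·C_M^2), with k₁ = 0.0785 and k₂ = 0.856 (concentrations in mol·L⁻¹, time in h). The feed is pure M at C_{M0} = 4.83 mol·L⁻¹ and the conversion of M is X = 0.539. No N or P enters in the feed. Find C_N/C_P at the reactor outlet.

Exit C_M = C_{M0}(1−X) = 4.83×0.461 = 2.227 mol·L⁻¹.
A CSTR operates uniformly at the exit composition, giving r_N = 0.1748 and r_P = 4.244 (each k·C_M^n at C_M = 2.227).
Overall selectivity = C_N/C_P = r_Nτ/(r_Pτ) = r_N/r_P = 0.0412.

0.0412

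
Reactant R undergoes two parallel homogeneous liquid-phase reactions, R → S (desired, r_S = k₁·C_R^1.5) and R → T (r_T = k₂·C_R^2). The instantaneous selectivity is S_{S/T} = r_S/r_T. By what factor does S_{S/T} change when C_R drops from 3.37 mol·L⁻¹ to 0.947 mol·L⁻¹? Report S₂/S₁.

1.89

S_{S/T} = (k₁/k₂)·C_R^-0.5, so S₂/S₁ = (C_{R,2}/C_{R,1})^-0.5.
= (0.947/3.37)^(-0.5) = (0.2810)^(-0.5) = 1.89.
Selectivity toward S rises as C_R falls — low-concentration operation is favoured.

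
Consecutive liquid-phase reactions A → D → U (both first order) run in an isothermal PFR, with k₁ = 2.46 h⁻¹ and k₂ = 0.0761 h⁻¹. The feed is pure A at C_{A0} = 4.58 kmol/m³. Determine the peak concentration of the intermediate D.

4.10 kmol/m³

For a first-order series the maximum intermediate yield is C_{D,max}/C_{A0} = (k₁/k₂)^[k₂/(k₂−k₁)].
= (2.46/0.0761)^(0.0761/(0.0761−2.46)) = (32.33)^(-0.03192) = 0.8950.
C_{D,max} = 0.8950×4.58 = 4.10 kmol/m³.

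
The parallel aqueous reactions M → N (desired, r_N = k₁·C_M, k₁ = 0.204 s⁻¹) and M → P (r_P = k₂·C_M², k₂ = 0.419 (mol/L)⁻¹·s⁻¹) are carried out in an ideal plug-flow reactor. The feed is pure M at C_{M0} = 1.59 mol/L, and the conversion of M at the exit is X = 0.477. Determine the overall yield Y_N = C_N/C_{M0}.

0.139

C_M = C_{M0}(1−X) = 0.8316 mol/L.
Along a PFR/batch, dC_N/dC_M = −r_N/(r_N+r_P) = −k₁/(k₁+k₂·C_M).
Integrating from C_{M0} to C_M: C_N = (0.204/0.419)·ln[(0.204+0.419·1.59)/(0.204+0.419·0.832)] = 0.4869·ln(0.8702/0.5524) = 0.2212 mol/L.
Y_N = C_N/C_{M0} = 0.2212/1.59 = 0.139.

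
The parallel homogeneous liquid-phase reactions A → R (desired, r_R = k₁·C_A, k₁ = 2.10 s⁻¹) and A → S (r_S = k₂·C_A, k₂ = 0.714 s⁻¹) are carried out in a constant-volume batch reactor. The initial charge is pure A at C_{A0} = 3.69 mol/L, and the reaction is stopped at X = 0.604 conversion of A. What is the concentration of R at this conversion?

1.66 mol/L

C_A = C_{A0}(1−X) = 1.461 mol/L.
Both paths are first order in A, so the instantaneous fraction to R is constant: dC_R/d(−C_A) = k₁/(k₁+k₂) = 0.7463.
C_R = 0.7463·(C_{A0}−C_A) = 0.7463×2.229 = 1.66 mol/L.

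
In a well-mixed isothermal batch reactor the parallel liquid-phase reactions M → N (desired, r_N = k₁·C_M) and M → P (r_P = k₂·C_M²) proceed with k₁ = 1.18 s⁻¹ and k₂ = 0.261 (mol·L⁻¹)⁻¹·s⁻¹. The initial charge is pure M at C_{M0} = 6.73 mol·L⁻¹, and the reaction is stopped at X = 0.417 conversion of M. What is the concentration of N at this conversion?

1.30 mol·L⁻¹

C_M = C_{M0}(1−X) = 3.924 mol·L⁻¹.
Along a PFR/batch, dC_N/dC_M = −r_N/(r_N+r_P) = −k₁/(k₁+k₂·C_M).
Integrating from C_{M0} to C_M: C_N = (1.18/0.261)·ln[(1.18+0.261·6.73)/(1.18+0.261·3.92)] = 4.521·ln(2.937/2.204) = 1.297 mol·L⁻¹.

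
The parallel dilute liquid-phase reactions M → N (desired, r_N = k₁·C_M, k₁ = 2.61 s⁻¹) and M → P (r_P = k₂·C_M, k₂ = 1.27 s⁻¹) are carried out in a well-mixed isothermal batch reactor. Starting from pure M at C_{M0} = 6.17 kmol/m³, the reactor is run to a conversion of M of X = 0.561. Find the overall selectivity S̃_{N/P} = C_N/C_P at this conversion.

2.06

C_M = C_{M0}(1−X) = 2.709 kmol/m³.
Both paths are first order in M, so the instantaneous fraction to N is constant: dC_N/d(−C_M) = k₁/(k₁+k₂) = 0.6727.
C_N = 0.6727·(C_{M0}−C_M) = 0.6727×3.461 = 2.33 kmol/m³.
C_P = (C_{M0}−C_M)−C_N = 1.133 kmol/m³; S̃_{N/P} = 2.328/1.133 = 2.06.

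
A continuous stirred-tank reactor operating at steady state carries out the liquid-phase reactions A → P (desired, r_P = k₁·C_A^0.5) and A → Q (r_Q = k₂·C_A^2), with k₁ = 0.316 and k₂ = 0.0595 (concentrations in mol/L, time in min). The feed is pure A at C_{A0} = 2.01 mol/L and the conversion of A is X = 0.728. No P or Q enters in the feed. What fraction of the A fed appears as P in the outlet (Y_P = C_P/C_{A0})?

0.677

Exit C_A = C_{A0}(1−X) = 2.01×0.272 = 0.5467 mol/L.
In a CSTR the entire volume is at exit conditions, so r_P = 0.316×0.5467^0.5 = 0.2337 and r_Q = 0.0595×0.5467^2 = 0.01778.
Fraction of consumed A going to P: r_P/(r_P+r_Q) = 0.9293.
C_P = 0.9293·C_{A0}·X = 0.9293×2.01×0.728 = 1.36 mol/L; Y_P = C_P/C_{A0} = 0.677.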